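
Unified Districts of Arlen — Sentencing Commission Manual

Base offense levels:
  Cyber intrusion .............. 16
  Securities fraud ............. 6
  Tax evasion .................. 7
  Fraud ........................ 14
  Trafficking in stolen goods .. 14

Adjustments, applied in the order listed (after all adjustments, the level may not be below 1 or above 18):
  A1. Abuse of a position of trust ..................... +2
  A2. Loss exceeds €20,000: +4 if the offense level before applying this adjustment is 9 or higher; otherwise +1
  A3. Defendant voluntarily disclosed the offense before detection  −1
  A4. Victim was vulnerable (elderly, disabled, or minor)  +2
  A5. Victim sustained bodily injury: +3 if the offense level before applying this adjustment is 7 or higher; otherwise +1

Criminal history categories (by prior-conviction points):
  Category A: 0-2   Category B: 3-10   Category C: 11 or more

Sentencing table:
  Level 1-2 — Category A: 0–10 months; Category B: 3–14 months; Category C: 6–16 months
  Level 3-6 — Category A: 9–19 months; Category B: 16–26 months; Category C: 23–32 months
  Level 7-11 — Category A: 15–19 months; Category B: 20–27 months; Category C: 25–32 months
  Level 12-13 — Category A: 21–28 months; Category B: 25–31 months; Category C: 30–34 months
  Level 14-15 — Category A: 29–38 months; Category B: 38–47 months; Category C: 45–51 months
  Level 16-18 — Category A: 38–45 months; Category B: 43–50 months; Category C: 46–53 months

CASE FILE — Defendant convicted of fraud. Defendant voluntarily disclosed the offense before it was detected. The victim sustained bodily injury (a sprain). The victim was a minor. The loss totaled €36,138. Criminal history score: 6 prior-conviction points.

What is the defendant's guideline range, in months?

Base offense level for fraud: 14.
A1 does not apply.
A2 applies (level before this adjustment is 14 ≥ 9, so +4): 14 + 4 = 18.
A3 applies: 18 − 1 = 17.
A4 applies: 17 + 2 = 19.
A5 applies (level before this adjustment is 19 ≥ 7, so +3): 19 + 3 = 22.
Level 22 exceeds the maximum of 18; capped at 18.
Final offense level: 18.
Criminal history: 6 prior points → Category B (3-10).
Level 18 falls in the 16-18 band.
Grid: Level 16-18 × Category B = 43-50 months.

43-50 months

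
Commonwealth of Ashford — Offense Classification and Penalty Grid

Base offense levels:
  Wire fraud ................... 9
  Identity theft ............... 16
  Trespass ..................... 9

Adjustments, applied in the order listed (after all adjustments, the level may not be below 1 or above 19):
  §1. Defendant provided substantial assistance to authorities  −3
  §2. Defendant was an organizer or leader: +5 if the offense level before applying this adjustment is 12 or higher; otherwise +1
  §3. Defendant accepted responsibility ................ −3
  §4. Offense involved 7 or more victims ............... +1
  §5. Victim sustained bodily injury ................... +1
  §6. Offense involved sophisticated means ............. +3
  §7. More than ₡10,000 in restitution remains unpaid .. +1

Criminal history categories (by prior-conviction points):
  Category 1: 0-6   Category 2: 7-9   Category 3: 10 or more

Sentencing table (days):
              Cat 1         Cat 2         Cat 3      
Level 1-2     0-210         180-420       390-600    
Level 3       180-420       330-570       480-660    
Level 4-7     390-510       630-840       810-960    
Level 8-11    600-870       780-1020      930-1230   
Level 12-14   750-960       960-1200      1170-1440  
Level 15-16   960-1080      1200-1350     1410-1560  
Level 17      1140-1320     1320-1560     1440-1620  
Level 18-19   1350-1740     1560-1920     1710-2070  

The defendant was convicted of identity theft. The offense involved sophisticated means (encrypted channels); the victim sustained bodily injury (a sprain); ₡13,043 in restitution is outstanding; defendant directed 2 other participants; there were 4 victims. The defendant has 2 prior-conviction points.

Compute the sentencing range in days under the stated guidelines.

Base offense level for identity theft: 16.
§2 applies (level before this adjustment is 16 ≥ 12, so +5): 16 + 5 = 21.
§5 applies: 21 + 1 = 22.
§6 applies: 22 + 3 = 25.
§7 applies: 25 + 1 = 26.
Level 26 exceeds the maximum of 19; capped at 19.
Final offense level: 19.
Criminal history: 2 prior points → Category 1 (0-6).
Level 19 falls in the 18-19 band.
Grid: Level 18-19 × Category 1 = 1350-1740 days.

1350-1740 days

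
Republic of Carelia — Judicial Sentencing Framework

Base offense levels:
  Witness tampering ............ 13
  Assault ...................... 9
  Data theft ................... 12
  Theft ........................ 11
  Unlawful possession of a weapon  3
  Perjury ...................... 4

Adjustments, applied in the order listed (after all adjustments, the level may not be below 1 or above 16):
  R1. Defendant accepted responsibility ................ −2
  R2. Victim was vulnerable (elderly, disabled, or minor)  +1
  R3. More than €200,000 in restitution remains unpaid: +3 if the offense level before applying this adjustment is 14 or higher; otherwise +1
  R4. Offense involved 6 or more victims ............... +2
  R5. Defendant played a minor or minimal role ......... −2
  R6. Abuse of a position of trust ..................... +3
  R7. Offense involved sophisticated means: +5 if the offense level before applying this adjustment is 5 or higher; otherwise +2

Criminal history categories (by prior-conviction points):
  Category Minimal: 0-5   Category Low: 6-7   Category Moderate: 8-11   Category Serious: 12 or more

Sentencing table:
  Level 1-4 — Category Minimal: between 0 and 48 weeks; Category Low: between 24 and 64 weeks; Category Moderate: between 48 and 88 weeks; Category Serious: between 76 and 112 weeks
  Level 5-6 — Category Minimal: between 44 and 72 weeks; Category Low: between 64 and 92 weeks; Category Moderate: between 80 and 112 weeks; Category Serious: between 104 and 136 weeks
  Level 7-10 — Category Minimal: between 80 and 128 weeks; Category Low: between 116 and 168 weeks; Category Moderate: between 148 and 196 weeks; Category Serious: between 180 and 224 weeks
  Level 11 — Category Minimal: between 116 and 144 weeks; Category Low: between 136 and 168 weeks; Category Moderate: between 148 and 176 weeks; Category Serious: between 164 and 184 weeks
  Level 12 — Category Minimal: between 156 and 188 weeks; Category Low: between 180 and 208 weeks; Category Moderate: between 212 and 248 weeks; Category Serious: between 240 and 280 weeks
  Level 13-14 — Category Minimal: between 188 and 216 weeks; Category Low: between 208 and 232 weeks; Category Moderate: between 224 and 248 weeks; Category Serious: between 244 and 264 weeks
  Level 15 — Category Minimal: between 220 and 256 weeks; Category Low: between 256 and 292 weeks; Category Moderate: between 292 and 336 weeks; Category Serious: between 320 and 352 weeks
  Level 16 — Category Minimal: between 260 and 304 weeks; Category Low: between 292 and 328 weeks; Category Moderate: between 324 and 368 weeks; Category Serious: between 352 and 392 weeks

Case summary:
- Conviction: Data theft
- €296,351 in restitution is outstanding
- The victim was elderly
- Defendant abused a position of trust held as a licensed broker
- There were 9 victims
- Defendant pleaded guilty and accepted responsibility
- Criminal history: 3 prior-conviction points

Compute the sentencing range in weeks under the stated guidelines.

260-304 weeks

Base offense level for data theft: 12.
R1 applies: 12 − 2 = 10.
R2 applies: 10 + 1 = 11.
R3 applies (level before this adjustment is 11 < 14, so +1): 11 + 1 = 12.
R4 applies: 12 + 2 = 14.
R6 applies: 14 + 3 = 17.
Level 17 exceeds the maximum of 16; capped at 16.
Final offense level: 16.
Criminal history: 3 prior points → Category Minimal (0-5).
Level 16 falls in the 16 band.
Grid: Level 16 × Category Minimal = 260-304 weeks.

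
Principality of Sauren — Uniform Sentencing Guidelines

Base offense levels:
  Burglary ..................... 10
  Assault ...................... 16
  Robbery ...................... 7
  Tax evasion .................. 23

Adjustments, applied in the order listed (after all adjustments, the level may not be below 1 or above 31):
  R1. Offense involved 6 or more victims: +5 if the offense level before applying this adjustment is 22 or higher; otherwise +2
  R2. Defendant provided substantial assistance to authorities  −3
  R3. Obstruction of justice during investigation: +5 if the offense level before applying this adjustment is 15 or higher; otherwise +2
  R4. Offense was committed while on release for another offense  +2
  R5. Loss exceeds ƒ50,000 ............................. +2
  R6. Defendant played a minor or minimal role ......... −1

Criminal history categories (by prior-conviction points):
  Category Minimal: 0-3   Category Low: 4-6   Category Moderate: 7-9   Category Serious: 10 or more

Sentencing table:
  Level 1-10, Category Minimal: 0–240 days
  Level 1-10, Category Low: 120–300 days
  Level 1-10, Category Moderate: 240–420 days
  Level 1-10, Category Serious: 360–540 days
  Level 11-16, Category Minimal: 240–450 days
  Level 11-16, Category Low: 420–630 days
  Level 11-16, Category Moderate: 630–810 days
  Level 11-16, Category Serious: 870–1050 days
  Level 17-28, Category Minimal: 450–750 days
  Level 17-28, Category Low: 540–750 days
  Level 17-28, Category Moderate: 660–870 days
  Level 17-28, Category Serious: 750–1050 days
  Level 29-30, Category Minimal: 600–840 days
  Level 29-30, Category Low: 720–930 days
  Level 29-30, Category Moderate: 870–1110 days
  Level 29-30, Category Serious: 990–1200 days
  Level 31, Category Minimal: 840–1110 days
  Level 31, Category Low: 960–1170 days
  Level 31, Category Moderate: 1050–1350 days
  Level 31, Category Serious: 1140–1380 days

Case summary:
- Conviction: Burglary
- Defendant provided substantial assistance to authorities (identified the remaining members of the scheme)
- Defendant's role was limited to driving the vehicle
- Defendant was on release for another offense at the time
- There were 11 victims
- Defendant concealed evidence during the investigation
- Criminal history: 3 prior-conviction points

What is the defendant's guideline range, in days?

240-450 days

Base offense level for burglary: 10.
R1 applies (level before this adjustment is 10 < 22, so +2): 10 + 2 = 12.
R2 applies: 12 − 3 = 9.
R3 applies (level before this adjustment is 9 < 15, so +2): 9 + 2 = 11.
R4 applies: 11 + 2 = 13.
R6 applies: 13 − 1 = 12.
Final offense level: 12.
Criminal history: 3 prior points → Category Minimal (0-3).
Level 12 falls in the 11-16 band.
Grid: Level 11-16 × Category Minimal = 240-450 days.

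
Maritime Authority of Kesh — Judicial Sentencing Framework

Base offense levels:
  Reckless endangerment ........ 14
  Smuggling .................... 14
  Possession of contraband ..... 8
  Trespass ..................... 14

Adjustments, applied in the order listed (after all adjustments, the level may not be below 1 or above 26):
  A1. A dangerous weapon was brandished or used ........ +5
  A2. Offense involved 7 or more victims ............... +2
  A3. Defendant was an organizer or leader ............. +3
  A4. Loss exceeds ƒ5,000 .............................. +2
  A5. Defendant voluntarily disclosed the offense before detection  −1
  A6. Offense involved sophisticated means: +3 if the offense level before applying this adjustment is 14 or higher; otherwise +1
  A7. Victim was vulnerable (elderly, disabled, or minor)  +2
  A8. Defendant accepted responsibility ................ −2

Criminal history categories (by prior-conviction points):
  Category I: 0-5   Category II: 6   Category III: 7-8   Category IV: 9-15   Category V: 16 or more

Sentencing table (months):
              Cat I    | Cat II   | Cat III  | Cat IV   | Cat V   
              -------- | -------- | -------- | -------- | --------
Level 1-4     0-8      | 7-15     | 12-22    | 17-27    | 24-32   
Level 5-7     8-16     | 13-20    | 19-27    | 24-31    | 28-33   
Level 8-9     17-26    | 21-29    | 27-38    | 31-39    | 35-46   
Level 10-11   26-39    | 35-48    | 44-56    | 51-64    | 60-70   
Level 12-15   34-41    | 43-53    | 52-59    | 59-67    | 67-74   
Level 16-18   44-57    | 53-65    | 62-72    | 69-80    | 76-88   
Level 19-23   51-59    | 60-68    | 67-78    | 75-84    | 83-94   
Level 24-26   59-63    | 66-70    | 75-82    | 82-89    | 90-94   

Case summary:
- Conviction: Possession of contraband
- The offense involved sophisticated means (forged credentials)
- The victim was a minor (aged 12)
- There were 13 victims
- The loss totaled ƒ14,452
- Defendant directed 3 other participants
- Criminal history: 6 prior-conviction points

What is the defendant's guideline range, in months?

Base offense level for possession of contraband: 8.
A2 applies: 8 + 2 = 10.
A3 applies: 10 + 3 = 13.
A4 applies: 13 + 2 = 15.
A5 does not apply.
A6 applies (level before this adjustment is 15 ≥ 14, so +3): 15 + 3 = 18.
A7 applies: 18 + 2 = 20.
A8 does not apply.
Final offense level: 20.
Criminal history: 6 prior points → Category II (6).
Level 20 falls in the 19-23 band.
Grid: Level 19-23 × Category II = 60-68 months.

60-68 months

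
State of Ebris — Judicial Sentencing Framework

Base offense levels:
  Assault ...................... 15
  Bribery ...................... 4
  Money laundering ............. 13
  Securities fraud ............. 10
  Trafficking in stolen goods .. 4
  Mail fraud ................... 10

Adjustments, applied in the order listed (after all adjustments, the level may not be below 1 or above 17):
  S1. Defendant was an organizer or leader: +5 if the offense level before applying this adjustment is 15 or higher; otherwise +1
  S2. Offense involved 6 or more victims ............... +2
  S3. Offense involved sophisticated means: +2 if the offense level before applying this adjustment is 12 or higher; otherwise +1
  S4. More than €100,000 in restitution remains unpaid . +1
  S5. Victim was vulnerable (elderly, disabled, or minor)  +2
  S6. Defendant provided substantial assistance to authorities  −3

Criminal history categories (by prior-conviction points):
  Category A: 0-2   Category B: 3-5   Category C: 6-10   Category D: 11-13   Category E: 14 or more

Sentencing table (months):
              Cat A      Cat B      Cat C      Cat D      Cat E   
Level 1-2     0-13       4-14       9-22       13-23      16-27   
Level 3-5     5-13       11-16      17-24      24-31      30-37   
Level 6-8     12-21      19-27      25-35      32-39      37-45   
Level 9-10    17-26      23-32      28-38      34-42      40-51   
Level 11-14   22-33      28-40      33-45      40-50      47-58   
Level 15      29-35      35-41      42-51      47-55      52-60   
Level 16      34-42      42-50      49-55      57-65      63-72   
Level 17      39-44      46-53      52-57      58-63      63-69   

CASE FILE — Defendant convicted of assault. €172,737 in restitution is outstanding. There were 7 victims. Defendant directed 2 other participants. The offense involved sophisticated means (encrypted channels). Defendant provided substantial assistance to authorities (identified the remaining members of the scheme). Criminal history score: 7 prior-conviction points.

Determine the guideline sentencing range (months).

Base offense level for assault: 15.
S1 applies (level before this adjustment is 15 ≥ 15, so +5): 15 + 5 = 20.
S2 applies: 20 + 2 = 22.
S3 applies (level before this adjustment is 22 ≥ 12, so +2): 22 + 2 = 24.
S4 applies: 24 + 1 = 25.
S5 does not apply.
S6 applies: 25 − 3 = 22.
Level 22 exceeds the maximum of 17; capped at 17.
Final offense level: 17.
Criminal history: 7 prior points → Category C (6-10).
Level 17 falls in the 17 band.
Grid: Level 17 × Category C = 52-57 months.

52-57 months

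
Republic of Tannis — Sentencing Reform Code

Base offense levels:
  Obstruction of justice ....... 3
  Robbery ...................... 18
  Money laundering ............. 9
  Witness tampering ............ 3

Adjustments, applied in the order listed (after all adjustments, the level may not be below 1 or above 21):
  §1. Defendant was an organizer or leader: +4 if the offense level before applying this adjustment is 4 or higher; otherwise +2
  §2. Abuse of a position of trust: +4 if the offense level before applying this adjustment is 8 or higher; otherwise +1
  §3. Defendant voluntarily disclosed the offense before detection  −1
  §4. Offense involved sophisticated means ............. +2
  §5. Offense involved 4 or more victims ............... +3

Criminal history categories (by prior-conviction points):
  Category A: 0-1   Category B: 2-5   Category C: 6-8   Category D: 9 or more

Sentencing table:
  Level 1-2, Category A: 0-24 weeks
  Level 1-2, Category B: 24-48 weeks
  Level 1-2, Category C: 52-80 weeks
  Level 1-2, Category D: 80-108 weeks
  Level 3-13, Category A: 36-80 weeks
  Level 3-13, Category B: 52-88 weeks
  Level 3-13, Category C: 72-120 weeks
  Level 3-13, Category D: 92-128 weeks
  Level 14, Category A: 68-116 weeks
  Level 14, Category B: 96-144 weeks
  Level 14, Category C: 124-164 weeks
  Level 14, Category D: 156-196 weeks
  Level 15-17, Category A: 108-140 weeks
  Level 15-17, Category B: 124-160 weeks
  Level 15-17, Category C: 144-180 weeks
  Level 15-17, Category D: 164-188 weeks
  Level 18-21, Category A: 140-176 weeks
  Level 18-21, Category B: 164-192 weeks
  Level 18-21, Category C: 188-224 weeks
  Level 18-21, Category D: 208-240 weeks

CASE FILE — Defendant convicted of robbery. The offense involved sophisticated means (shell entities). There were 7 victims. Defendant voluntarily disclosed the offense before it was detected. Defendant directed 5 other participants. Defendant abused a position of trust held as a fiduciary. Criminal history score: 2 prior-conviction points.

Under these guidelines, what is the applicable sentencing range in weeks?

164-192 weeks

Base offense level for robbery: 18.
§1 applies (level before this adjustment is 18 ≥ 4, so +4): 18 + 4 = 22.
§2 applies (level before this adjustment is 22 ≥ 8, so +4): 22 + 4 = 26.
§3 applies: 26 − 1 = 25.
§4 applies: 25 + 2 = 27.
§5 applies: 27 + 3 = 30.
Level 30 exceeds the maximum of 21; capped at 21.
Final offense level: 21.
Criminal history: 2 prior points → Category B (2-5).
Level 21 falls in the 18-21 band.
Grid: Level 18-21 × Category B = 164-192 weeks.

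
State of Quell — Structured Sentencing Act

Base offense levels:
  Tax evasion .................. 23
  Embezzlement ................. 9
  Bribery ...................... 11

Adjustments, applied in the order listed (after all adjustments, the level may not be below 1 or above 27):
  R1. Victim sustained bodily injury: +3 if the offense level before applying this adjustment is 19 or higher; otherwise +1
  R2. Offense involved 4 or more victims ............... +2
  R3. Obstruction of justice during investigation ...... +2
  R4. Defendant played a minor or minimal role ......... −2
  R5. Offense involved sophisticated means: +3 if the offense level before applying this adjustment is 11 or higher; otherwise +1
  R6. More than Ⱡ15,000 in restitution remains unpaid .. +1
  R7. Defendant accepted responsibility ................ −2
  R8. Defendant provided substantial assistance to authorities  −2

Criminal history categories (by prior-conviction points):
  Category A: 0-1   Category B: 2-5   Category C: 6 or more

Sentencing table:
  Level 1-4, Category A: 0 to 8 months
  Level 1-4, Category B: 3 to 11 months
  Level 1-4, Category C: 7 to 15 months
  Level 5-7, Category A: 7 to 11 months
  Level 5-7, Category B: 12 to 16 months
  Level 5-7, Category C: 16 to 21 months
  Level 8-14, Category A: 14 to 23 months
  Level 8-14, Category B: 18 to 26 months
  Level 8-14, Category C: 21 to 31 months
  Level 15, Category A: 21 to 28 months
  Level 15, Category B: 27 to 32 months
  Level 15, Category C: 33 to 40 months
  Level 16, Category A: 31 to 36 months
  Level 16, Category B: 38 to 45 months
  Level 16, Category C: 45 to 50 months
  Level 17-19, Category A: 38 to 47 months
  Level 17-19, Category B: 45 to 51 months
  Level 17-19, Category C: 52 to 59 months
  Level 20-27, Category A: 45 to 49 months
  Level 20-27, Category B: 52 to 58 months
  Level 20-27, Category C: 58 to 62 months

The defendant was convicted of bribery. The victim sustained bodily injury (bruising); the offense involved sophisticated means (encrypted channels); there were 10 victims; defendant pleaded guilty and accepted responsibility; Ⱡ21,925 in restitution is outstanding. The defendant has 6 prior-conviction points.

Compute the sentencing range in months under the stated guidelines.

Base offense level for bribery: 11.
R1 applies (level before this adjustment is 11 < 19, so +1): 11 + 1 = 12.
R2 applies: 12 + 2 = 14.
R3 does not apply.
R4 does not apply.
R5 applies (level before this adjustment is 14 ≥ 11, so +3): 14 + 3 = 17.
R6 applies: 17 + 1 = 18.
R7 applies: 18 − 2 = 16.
R8 does not apply.
Final offense level: 16.
Criminal history: 6 prior points → Category C (6+).
Level 16 falls in the 16 band.
Grid: Level 16 × Category C = 45-50 months.

45-50 months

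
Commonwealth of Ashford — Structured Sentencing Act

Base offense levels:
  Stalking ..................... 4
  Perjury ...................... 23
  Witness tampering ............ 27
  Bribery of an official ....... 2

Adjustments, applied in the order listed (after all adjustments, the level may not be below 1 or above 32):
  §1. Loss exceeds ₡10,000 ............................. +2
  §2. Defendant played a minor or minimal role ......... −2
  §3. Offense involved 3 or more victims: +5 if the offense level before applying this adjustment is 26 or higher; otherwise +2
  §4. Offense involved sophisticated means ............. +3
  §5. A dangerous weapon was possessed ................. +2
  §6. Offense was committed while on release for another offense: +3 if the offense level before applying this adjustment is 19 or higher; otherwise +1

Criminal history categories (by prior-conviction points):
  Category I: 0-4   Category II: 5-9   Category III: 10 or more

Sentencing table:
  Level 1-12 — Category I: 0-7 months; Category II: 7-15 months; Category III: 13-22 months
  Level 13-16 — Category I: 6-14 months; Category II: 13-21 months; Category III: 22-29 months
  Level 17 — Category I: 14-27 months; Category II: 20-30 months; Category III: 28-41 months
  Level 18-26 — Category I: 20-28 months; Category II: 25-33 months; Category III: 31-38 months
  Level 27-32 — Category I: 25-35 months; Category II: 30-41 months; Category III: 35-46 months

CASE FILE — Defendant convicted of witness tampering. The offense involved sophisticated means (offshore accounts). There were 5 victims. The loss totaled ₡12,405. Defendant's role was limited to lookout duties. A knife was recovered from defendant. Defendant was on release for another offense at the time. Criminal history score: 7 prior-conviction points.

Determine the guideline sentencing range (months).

30-41 months

Base offense level for witness tampering: 27.
§1 applies: 27 + 2 = 29.
§2 applies: 29 − 2 = 27.
§3 applies (level before this adjustment is 27 ≥ 26, so +5): 27 + 5 = 32.
§4 applies: 32 + 3 = 35.
§5 applies: 35 + 2 = 37.
§6 applies (level before this adjustment is 37 ≥ 19, so +3): 37 + 3 = 40.
Level 40 exceeds the maximum of 32; capped at 32.
Final offense level: 32.
Criminal history: 7 prior points → Category II (5-9).
Level 32 falls in the 27-32 band.
Grid: Level 27-32 × Category II = 30-41 months.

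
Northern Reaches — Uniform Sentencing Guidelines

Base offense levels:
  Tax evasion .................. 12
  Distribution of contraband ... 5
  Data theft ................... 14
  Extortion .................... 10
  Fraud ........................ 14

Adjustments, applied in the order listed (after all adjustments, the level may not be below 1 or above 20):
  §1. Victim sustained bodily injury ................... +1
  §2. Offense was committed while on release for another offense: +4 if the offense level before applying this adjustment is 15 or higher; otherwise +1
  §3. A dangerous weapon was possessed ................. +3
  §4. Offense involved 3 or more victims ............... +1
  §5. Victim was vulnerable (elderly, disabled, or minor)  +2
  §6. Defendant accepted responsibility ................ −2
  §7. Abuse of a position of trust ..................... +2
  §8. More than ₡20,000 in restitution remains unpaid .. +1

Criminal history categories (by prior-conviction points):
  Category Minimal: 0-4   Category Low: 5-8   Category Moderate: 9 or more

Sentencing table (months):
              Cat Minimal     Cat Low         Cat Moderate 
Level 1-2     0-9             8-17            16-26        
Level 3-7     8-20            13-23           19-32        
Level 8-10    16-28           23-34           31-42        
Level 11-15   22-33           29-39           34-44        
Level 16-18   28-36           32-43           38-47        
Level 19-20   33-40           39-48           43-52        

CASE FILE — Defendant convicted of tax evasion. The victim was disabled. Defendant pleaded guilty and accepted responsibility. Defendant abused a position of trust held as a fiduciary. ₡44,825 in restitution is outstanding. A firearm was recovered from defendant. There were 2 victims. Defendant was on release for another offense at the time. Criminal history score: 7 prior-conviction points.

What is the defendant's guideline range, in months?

39-48 months

Base offense level for tax evasion: 12.
§2 applies (level before this adjustment is 12 < 15, so +1): 12 + 1 = 13.
§3 applies: 13 + 3 = 16.
§5 applies: 16 + 2 = 18.
§6 applies: 18 − 2 = 16.
§7 applies: 16 + 2 = 18.
§8 applies: 18 + 1 = 19.
Final offense level: 19.
Criminal history: 7 prior points → Category Low (5-8).
Level 19 falls in the 19-20 band.
Grid: Level 19-20 × Category Low = 39-48 months.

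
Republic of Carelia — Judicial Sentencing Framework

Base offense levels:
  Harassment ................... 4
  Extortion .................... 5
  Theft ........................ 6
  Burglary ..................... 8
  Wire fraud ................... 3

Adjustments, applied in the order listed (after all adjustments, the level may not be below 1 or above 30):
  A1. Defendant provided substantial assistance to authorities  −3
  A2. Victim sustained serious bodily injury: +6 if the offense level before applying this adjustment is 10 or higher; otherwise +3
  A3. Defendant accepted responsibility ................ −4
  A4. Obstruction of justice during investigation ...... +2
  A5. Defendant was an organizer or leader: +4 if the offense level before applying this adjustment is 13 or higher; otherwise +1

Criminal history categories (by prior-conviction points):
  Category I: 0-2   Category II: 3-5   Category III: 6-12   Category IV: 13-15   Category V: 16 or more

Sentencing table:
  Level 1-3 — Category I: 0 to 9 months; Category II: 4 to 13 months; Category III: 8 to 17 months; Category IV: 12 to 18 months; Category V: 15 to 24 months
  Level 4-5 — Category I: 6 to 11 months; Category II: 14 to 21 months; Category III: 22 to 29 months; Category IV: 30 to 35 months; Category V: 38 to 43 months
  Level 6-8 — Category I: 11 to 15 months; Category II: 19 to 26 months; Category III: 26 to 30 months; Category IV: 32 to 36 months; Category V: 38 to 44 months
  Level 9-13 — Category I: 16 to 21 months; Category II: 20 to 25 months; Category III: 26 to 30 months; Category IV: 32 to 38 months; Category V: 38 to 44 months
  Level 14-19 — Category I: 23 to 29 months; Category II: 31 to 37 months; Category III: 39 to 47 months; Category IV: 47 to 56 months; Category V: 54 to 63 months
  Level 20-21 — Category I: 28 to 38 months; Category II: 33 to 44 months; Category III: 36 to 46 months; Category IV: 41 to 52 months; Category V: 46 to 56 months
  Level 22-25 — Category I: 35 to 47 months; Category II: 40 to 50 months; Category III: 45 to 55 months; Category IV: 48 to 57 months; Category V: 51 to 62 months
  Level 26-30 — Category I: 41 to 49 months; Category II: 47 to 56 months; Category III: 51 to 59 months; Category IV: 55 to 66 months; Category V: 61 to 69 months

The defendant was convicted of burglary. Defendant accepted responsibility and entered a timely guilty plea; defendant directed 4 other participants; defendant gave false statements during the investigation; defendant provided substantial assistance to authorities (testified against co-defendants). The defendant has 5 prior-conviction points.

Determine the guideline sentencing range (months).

14-21 months

Base offense level for burglary: 8.
A1 applies: 8 − 3 = 5.
A3 applies: 5 − 4 = 1.
A4 applies: 1 + 2 = 3.
A5 applies (level before this adjustment is 3 < 13, so +1): 3 + 1 = 4.
Final offense level: 4.
Criminal history: 5 prior points → Category II (3-5).
Level 4 falls in the 4-5 band.
Grid: Level 4-5 × Category II = 14-21 months.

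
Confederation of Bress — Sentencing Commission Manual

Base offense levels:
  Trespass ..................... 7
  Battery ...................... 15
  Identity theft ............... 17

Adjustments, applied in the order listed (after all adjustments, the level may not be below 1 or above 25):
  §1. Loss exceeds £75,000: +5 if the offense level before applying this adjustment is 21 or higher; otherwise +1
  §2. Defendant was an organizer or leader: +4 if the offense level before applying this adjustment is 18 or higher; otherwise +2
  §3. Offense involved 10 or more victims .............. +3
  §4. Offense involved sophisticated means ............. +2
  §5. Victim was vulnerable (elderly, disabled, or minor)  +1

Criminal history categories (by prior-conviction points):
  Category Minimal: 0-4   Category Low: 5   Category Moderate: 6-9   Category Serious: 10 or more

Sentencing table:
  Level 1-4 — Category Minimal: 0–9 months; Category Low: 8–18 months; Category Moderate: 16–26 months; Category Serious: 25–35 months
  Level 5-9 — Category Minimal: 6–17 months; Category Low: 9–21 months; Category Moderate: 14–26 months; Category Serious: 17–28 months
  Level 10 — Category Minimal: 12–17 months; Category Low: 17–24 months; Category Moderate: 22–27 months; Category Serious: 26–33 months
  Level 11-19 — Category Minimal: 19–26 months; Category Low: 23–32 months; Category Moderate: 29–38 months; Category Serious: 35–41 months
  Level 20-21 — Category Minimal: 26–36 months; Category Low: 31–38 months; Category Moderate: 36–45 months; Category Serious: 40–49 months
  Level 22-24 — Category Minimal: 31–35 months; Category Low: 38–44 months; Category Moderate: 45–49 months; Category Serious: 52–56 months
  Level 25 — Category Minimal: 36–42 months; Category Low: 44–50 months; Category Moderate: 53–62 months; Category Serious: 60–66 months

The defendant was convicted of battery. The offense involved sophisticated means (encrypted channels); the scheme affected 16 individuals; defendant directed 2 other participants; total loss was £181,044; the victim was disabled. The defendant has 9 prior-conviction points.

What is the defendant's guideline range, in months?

45-49 months

Base offense level for battery: 15.
§1 applies (level before this adjustment is 15 < 21, so +1): 15 + 1 = 16.
§2 applies (level before this adjustment is 16 < 18, so +2): 16 + 2 = 18.
§3 applies: 18 + 3 = 21.
§4 applies: 21 + 2 = 23.
§5 applies: 23 + 1 = 24.
Final offense level: 24.
Criminal history: 9 prior points → Category Moderate (6-9).
Level 24 falls in the 22-24 band.
Grid: Level 22-24 × Category Moderate = 45-49 months.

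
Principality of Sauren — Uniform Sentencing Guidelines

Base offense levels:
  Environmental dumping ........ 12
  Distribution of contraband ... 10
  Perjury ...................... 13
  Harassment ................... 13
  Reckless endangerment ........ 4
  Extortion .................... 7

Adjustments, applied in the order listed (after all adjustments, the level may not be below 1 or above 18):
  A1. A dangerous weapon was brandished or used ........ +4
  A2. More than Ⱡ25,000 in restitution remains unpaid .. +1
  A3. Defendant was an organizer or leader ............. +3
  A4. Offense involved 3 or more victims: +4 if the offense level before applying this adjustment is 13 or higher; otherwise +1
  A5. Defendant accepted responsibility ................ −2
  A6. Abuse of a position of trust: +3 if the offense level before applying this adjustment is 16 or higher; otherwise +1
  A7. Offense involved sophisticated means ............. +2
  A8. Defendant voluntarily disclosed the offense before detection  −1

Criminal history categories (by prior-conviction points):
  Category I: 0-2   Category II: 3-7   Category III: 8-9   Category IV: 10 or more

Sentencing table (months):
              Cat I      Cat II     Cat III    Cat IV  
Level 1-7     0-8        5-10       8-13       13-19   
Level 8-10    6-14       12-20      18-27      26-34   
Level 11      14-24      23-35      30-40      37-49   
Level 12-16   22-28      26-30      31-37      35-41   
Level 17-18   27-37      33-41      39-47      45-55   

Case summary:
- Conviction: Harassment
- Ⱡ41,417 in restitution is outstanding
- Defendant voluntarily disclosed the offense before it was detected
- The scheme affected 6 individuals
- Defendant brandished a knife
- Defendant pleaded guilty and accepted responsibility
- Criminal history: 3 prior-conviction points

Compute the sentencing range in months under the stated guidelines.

33-41 months

Base offense level for harassment: 13.
A1 applies: 13 + 4 = 17.
A2 applies: 17 + 1 = 18.
A3 does not apply.
A4 applies (level before this adjustment is 18 ≥ 13, so +4): 18 + 4 = 22.
A5 applies: 22 − 2 = 20.
A6 does not apply.
A8 applies: 20 − 1 = 19.
Level 19 exceeds the maximum of 18; capped at 18.
Final offense level: 18.
Criminal history: 3 prior points → Category II (3-7).
Level 18 falls in the 17-18 band.
Grid: Level 17-18 × Category II = 33-41 months.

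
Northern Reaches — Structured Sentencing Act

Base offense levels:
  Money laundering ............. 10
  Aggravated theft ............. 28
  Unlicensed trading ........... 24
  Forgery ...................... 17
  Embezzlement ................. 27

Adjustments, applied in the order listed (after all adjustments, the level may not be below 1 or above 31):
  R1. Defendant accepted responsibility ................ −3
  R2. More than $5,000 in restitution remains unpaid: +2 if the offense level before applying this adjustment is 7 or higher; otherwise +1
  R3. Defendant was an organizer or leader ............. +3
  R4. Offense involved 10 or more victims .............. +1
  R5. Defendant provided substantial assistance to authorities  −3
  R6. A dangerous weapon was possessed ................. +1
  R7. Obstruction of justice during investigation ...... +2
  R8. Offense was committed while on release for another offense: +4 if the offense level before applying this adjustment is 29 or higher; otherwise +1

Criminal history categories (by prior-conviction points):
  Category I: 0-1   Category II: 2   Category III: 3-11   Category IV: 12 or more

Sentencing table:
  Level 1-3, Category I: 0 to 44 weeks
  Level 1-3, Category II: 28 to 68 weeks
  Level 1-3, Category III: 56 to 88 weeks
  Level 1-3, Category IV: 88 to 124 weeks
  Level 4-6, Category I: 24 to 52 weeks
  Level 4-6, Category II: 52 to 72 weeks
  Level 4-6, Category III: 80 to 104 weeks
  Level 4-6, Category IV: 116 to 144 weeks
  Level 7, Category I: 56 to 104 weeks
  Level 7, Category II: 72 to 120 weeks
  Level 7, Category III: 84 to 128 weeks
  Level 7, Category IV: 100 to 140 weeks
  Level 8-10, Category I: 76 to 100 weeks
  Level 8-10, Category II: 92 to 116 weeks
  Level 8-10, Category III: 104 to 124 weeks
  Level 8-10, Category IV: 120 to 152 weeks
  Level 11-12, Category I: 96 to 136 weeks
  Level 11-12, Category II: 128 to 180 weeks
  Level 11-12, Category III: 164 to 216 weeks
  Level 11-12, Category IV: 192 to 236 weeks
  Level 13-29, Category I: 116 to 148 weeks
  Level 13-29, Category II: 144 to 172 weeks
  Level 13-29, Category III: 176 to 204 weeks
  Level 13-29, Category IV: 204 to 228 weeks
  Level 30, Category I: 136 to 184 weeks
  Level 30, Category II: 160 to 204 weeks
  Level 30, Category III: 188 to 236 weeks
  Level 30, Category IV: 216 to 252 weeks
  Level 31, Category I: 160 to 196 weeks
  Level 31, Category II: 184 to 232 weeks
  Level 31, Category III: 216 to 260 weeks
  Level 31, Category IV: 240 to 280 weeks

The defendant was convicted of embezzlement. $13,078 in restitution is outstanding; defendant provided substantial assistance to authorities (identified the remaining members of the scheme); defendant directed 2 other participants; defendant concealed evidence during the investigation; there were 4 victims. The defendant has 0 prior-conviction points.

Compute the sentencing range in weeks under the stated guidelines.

Base offense level for embezzlement: 27.
R1 does not apply.
R2 applies (level before this adjustment is 27 ≥ 7, so +2): 27 + 2 = 29.
R3 applies: 29 + 3 = 32.
R4 does not apply.
R5 applies: 32 − 3 = 29.
R6 does not apply.
R7 applies: 29 + 2 = 31.
Final offense level: 31.
Criminal history: 0 prior points → Category I (0-1).
Level 31 falls in the 31 band.
Grid: Level 31 × Category I = 160-196 weeks.

160-196 weeks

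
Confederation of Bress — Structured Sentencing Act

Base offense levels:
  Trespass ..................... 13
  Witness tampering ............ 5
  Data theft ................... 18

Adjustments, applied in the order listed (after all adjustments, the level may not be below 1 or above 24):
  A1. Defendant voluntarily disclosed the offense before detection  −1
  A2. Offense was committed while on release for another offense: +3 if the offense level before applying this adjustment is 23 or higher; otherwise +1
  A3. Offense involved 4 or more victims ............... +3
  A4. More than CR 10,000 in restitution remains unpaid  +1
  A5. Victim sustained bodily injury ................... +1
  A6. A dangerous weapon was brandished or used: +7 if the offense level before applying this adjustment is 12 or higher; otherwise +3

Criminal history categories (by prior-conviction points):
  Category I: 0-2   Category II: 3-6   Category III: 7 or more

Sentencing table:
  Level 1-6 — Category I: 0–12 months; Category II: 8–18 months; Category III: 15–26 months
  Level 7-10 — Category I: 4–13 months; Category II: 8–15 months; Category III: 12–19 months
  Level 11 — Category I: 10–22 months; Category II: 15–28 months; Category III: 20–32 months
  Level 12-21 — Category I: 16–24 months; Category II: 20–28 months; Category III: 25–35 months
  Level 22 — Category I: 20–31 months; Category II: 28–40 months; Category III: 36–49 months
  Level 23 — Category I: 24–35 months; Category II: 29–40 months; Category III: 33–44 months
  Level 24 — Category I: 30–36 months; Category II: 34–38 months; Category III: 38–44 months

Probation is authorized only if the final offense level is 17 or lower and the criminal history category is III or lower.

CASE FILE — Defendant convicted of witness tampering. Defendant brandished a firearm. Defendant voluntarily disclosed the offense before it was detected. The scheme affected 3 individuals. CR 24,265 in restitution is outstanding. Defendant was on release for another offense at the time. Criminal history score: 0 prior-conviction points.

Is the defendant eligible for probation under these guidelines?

Base offense level for witness tampering: 5.
A1 applies: 5 − 1 = 4.
A2 applies (level before this adjustment is 4 < 23, so +1): 4 + 1 = 5.
A3 does not apply.
A4 applies: 5 + 1 = 6.
A5 does not apply.
A6 applies (level before this adjustment is 6 < 12, so +3): 6 + 3 = 9.
Final offense level: 9.
Criminal history: 0 prior points → Category I (0-2).
Level 9 falls in the 7-10 band.
Grid: Level 7-10 × Category I = 4-13 months.
Probation check: level 9 ≤ 17 and category I ≤ III → eligible.

Yes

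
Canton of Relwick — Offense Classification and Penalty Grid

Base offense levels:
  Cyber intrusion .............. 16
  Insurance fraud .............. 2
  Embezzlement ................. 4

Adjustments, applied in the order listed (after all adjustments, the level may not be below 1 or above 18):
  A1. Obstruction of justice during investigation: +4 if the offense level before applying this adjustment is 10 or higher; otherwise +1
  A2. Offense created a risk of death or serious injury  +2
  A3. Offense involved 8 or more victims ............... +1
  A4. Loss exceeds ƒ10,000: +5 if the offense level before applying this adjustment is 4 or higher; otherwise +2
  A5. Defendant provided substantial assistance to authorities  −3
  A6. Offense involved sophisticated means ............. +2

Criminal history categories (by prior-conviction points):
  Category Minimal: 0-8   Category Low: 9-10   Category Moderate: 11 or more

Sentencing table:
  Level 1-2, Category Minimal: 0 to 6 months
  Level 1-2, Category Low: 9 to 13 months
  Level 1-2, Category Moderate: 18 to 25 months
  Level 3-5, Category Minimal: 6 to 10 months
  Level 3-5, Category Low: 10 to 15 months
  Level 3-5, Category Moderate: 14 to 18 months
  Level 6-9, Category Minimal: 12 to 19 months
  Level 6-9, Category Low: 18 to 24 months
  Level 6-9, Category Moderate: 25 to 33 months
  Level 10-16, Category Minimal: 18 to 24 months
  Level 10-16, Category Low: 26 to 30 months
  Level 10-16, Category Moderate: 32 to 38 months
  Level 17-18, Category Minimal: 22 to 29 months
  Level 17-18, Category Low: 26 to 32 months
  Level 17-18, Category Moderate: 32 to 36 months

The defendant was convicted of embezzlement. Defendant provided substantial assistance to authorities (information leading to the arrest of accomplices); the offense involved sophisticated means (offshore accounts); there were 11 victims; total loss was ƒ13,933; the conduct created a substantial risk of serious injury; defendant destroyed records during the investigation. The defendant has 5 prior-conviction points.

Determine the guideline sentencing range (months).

Base offense level for embezzlement: 4.
A1 applies (level before this adjustment is 4 < 10, so +1): 4 + 1 = 5.
A2 applies: 5 + 2 = 7.
A3 applies: 7 + 1 = 8.
A4 applies (level before this adjustment is 8 ≥ 4, so +5): 8 + 5 = 13.
A5 applies: 13 − 3 = 10.
A6 applies: 10 + 2 = 12.
Final offense level: 12.
Criminal history: 5 prior points → Category Minimal (0-8).
Level 12 falls in the 10-16 band.
Grid: Level 10-16 × Category Minimal = 18-24 months.

18-24 months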